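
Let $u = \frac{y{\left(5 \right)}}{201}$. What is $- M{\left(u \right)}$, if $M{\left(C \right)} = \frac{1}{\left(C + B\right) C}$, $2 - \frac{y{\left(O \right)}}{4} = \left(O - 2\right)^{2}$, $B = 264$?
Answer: $\frac{40401}{1485008} \approx 0.027206$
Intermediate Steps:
$y{\left(O \right)} = 8 - 4 \left(-2 + O\right)^{2}$ ($y{\left(O \right)} = 8 - 4 \left(O - 2\right)^{2} = 8 - 4 \left(-2 + O\right)^{2}$)
$u = - \frac{28}{201}$ ($u = \frac{8 - 4 \left(-2 + 5\right)^{2}}{201} = \left(8 - 4 \cdot 3^{2}\right) \frac{1}{201} = \left(8 - 36\right) \frac{1}{201} = \left(-28\right) \frac{1}{201} = - \frac{28}{201} \approx -0.1393$)
$M{\left(C \right)} = \frac{1}{C \left(264 + C\right)}$ ($M{\left(C \right)} = \frac{1}{\left(C + 264\right) C} = \frac{1}{\left(264 + C\right) C} = \frac{1}{C \left(264 + C\right)}$)
$- M{\left(u \right)} = - \frac{1}{\left(- \frac{28}{201}\right) \left(264 - \frac{28}{201}\right)} = - \frac{-201}{28 \cdot \frac{53036}{201}} = - \frac{\left(-201\right) 201}{28 \cdot 53036} = \left(-1\right) \left(- \frac{40401}{1485008}\right) = \frac{40401}{1485008}$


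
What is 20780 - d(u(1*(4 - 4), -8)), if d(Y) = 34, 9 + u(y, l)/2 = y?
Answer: 20746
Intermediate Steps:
u(y, l) = -18 + 2*y
20780 - d(u(1*(4 - 4), -8)) = 20780 - 1*34 = 20780 - 34 = 20746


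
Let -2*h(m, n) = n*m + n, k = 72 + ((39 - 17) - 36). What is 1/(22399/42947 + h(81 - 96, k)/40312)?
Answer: 865639732/460192485 ≈ 1.8810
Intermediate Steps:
k = 58 (k = 72 + (22 - 36) = 72 - 14 = 58)
h(m, n) = -n/2 - m*n/2 (h(m, n) = -(n*m + n)/2 = -(m*n + n)/2 = -(n + m*n)/2 = -n/2 - m*n/2)
1/(22399/42947 + h(81 - 96, k)/40312) = 1/(22399/42947 - ½*58*(1 + (81 - 96))/40312) = 1/(22399*(1/42947) - ½*58*(1 - 15)*(1/40312)) = 1/(22399/42947 - ½*58*(-14)*(1/40312)) = 1/(22399/42947 + 406*(1/40312)) = 1/(22399/42947 + 203/20156) = 1/(460192485/865639732) = 865639732/460192485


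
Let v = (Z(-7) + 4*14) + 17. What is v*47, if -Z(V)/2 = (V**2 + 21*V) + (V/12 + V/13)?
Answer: 994379/78 ≈ 12748.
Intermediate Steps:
Z(V) = -2*V**2 - 3301*V/78 (Z(V) = -2*((V**2 + 21*V) + (V/12 + V/13)) = -2*((V**2 + 21*V) + 25*V/156) = -2*(V**2 + 3301*V/156) = -2*V**2 - 3301*V/78)
v = 21157/78 (v = (-1/78*(-7)*(3301 + 156*(-7)) + 4*14) + 17 = (-1/78*(-7)*(3301 - 1092) + 56) + 17 = (-1/78*(-7)*2209 + 56) + 17 = (15463/78 + 56) + 17 = 19831/78 + 17 = 21157/78 ≈ 271.24)
v*47 = (21157/78)*47 = 994379/78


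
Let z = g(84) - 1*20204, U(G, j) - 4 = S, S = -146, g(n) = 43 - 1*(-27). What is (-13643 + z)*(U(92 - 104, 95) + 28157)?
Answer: -946262655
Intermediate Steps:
g(n) = 70 (g(n) = 43 + 27 = 70)
U(G, j) = -142 (U(G, j) = 4 - 146 = -142)
z = -20134 (z = 70 - 1*20204 = 70 - 20204 = -20134)
(-13643 + z)*(U(92 - 104, 95) + 28157) = (-13643 - 20134)*(-142 + 28157) = -33777*28015 = -946262655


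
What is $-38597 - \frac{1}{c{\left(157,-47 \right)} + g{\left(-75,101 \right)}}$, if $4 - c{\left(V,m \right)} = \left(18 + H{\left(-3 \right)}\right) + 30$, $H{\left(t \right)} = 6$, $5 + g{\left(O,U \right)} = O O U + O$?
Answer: $- \frac{21922903016}{567995} \approx -38597.0$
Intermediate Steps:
$g{\left(O,U \right)} = -5 + O + U O^{2}$ ($g{\left(O,U \right)} = -5 + \left(O O U + O\right) = -5 + \left(O^{2} U + O\right) = -5 + \left(U O^{2} + O\right) = -5 + \left(O + U O^{2}\right) = -5 + O + U O^{2}$)
$c{\left(V,m \right)} = -50$ ($c{\left(V,m \right)} = 4 - \left(\left(18 + 6\right) + 30\right) = 4 - \left(24 + 30\right) = 4 - 54 = -50$)
$-38597 - \frac{1}{c{\left(157,-47 \right)} + g{\left(-75,101 \right)}} = -38597 - \frac{1}{-50 - \left(80 - 568125\right)} = -38597 - \frac{1}{-50 - -568045} = -38597 - \frac{1}{-50 + 568045} = -38597 - \frac{1}{567995} = - \frac{21922903016}{567995}$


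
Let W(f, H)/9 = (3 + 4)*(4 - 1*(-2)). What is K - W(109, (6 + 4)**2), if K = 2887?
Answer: 2509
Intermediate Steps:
W(f, H) = 378 (W(f, H) = 9*((3 + 4)*(4 - 1*(-2))) = 9*(7*(4 + 2)) = 9*(7*6) = 9*42 = 378)
K - W(109, (6 + 4)**2) = 2887 - 1*378 = 2887 - 378 = 2509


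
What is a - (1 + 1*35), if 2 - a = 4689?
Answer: -4723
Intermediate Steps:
a = -4687 (a = 2 - 1*4689 = 2 - 4689 = -4687)
a - (1 + 1*35) = -4687 - (1 + 1*35) = -4687 - (1 + 35) = -4687 - 1*36 = -4687 - 36 = -4723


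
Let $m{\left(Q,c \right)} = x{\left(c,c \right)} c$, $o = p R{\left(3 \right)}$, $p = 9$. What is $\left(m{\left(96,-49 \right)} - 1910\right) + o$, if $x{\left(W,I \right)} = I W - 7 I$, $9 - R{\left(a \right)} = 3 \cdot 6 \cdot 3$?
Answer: $-136771$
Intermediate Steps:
$R{\left(a \right)} = -45$ ($R{\left(a \right)} = 9 - 3 \cdot 6 \cdot 3 = 9 - 18 \cdot 3 = 9 - 54 = -45$)
$x{\left(W,I \right)} = - 7 I + I W$
$o = -405$ ($o = 9 \left(-45\right) = -405$)
$m{\left(Q,c \right)} = c^{2} \left(-7 + c\right)$ ($m{\left(Q,c \right)} = c \left(-7 + c\right) c = c^{2} \left(-7 + c\right)$)
$\left(m{\left(96,-49 \right)} - 1910\right) + o = \left(\left(-49\right)^{2} \left(-7 - 49\right) - 1910\right) - 405 = \left(2401 \left(-56\right) - 1910\right) - 405 = \left(-134456 - 1910\right) - 405 = -136366 - 405 = -136771$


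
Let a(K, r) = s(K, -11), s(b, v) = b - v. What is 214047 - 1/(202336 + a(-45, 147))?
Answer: 43302136193/202302 ≈ 2.1405e+5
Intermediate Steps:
a(K, r) = 11 + K (a(K, r) = K - 1*(-11) = K + 11 = 11 + K)
214047 - 1/(202336 + a(-45, 147)) = 214047 - 1/(202336 + (11 - 45)) = 214047 - 1/(202336 - 34) = 214047 - 1/202302 = 43302136193/202302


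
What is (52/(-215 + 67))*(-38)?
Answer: 494/37 ≈ 13.351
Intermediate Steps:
(52/(-215 + 67))*(-38) = (52/(-148))*(-38) = -1/148*52*(-38) = -13/37*(-38) = 494/37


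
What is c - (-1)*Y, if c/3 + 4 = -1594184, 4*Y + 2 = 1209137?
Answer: -17921121/4 ≈ -4.4803e+6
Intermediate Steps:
Y = 1209135/4 (Y = -½ + (¼)*1209137 = -½ + 1209137/4 = 1209135/4 ≈ 3.0228e+5)
c = -4782564 (c = -12 + 3*(-1594184) = -12 - 4782552 = -4782564)
c - (-1)*Y = -4782564 - (-1)*1209135/4 = -4782564 - 1*(-1209135/4) = -4782564 + 1209135/4 = -17921121/4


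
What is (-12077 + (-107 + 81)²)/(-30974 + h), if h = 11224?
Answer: 11401/19750 ≈ 0.57727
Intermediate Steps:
(-12077 + (-107 + 81)²)/(-30974 + h) = (-12077 + (-107 + 81)²)/(-30974 + 11224) = (-12077 + (-26)²)/(-19750) = (-12077 + 676)*(-1/19750) = -11401*(-1/19750) = 11401/19750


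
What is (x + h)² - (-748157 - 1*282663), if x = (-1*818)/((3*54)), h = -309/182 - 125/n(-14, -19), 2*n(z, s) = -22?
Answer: 27107533234423849/26296514244 ≈ 1.0308e+6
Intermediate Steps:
n(z, s) = -11 (n(z, s) = (½)*(-22) = -11)
h = 19351/2002 (h = -309/182 - 125/(-11) = -309*1/182 - 125*(-1/11) = -309/182 + 125/11 = 19351/2002 ≈ 9.6658)
x = -409/81 (x = -818/162 = -818*1/162 = -409/81 ≈ -5.0494)
(x + h)² - (-748157 - 1*282663) = (-409/81 + 19351/2002)² - (-748157 - 1*282663) = (748613/162162)² - (-748157 - 282663) = 560421423769/26296514244 - 1*(-1030820) = 560421423769/26296514244 + 1030820 = 27107533234423849/26296514244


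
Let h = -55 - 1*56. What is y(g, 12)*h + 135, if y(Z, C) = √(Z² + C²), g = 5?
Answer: -1308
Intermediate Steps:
h = -111 (h = -55 - 56 = -111)
y(Z, C) = √(C² + Z²)
y(g, 12)*h + 135 = √(12² + 5²)*(-111) + 135 = √(144 + 25)*(-111) + 135 = √169*(-111) + 135 = 13*(-111) + 135 = -1443 + 135 = -1308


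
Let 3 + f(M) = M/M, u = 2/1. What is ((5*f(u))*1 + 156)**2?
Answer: 21316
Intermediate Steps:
u = 2 (u = 2*1 = 2)
f(M) = -2 (f(M) = -3 + M/M = -3 + 1 = -2)
((5*f(u))*1 + 156)**2 = ((5*(-2))*1 + 156)**2 = (-10*1 + 156)**2 = (-10 + 156)**2 = 146**2 = 21316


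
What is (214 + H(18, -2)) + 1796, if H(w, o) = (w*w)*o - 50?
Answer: 1312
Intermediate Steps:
H(w, o) = -50 + o*w² (H(w, o) = w²*o - 50 = o*w² - 50 = -50 + o*w²)
(214 + H(18, -2)) + 1796 = (214 + (-50 - 2*18²)) + 1796 = (214 + (-50 - 2*324)) + 1796 = (214 + (-50 - 648)) + 1796 = (214 - 698) + 1796 = -484 + 1796 = 1312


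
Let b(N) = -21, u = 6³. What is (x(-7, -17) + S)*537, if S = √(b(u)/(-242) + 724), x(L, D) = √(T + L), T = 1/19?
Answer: 537*√350458/22 + 1074*I*√627/19 ≈ 14450.0 + 1415.4*I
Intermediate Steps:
u = 216
T = 1/19 ≈ 0.052632
x(L, D) = √(1/19 + L)
S = √350458/22 (S = √(-21/(-242) + 724) = √(-21*(-1/242) + 724) = √(21/242 + 724) = √(175229/242) = √350458/22 ≈ 26.909)
(x(-7, -17) + S)*537 = (√(19 + 361*(-7))/19 + √350458/22)*537 = (√(19 - 2527)/19 + √350458/22)*537 = (√(-2508)/19 + √350458/22)*537 = ((2*I*√627)/19 + √350458/22)*537 = (2*I*√627/19 + √350458/22)*537 = (√350458/22 + 2*I*√627/19)*537 = 537*√350458/22 + 1074*I*√627/19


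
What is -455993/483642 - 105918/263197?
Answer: -171242382977/127293123474 ≈ -1.3453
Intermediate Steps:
-455993/483642 - 105918/263197 = -171242382977/127293123474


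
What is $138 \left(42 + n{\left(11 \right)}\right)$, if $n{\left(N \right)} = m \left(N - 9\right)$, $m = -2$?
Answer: $5244$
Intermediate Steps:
$n{\left(N \right)} = 18 - 2 N$ ($n{\left(N \right)} = - 2 \left(N - 9\right) = - 2 \left(-9 + N\right) = 18 - 2 N$)
$138 \left(42 + n{\left(11 \right)}\right) = 138 \left(42 + \left(18 - 22\right)\right) = 138 \left(42 - 4\right) = 138 \cdot 38 = 5244$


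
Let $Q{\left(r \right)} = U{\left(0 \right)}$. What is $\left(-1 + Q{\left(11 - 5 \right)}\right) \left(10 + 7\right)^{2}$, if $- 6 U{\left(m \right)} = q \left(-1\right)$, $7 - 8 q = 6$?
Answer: $- \frac{13583}{48} \approx -282.98$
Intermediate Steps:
$q = \frac{1}{8}$ ($q = \frac{7}{8} - \frac{3}{4} = \frac{1}{8} \approx 0.125$)
$U{\left(m \right)} = \frac{1}{48}$ ($U{\left(m \right)} = - \frac{\frac{1}{8} \left(-1\right)}{6} = \left(- \frac{1}{6}\right) \left(- \frac{1}{8}\right) = \frac{1}{48}$)
$Q{\left(r \right)} = \frac{1}{48}$
$\left(-1 + Q{\left(11 - 5 \right)}\right) \left(10 + 7\right)^{2} = \left(-1 + \frac{1}{48}\right) \left(10 + 7\right)^{2} = - \frac{47 \cdot 17^{2}}{48} = \left(- \frac{47}{48}\right) 289 = - \frac{13583}{48}$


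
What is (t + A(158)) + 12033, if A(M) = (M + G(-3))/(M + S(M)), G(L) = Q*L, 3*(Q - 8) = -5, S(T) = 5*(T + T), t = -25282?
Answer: -23026623/1738 ≈ -13249.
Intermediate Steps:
S(T) = 10*T (S(T) = 5*(2*T) = 10*T)
Q = 19/3 (Q = 8 + (⅓)*(-5) = 8 - 5/3 = 19/3 ≈ 6.3333)
G(L) = 19*L/3
A(M) = (-19 + M)/(11*M) (A(M) = (M + (19/3)*(-3))/(M + 10*M) = (M - 19)/((11*M)) = (-19 + M)*(1/(11*M)) = (-19 + M)/(11*M))
(t + A(158)) + 12033 = (-25282 + (1/11)*(-19 + 158)/158) + 12033 = (-25282 + (1/11)*(1/158)*139) + 12033 = (-25282 + 139/1738) + 12033 = -43939977/1738 + 12033 = -23026623/1738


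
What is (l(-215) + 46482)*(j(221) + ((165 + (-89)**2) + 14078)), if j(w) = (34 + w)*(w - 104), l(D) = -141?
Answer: 2409685659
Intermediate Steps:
j(w) = (-104 + w)*(34 + w) (j(w) = (34 + w)*(-104 + w) = (-104 + w)*(34 + w))
(l(-215) + 46482)*(j(221) + ((165 + (-89)**2) + 14078)) = (-141 + 46482)*((-3536 + 221**2 - 70*221) + ((165 + (-89)**2) + 14078)) = 46341*((-3536 + 48841 - 15470) + ((165 + 7921) + 14078)) = 46341*(29835 + (8086 + 14078)) = 46341*(29835 + 22164) = 46341*51999 = 2409685659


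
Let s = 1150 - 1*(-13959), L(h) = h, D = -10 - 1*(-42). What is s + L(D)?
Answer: 15141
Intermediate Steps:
D = 32 (D = -10 + 42 = 32)
s = 15109 (s = 1150 + 13959 = 15109)
s + L(D) = 15109 + 32 = 15141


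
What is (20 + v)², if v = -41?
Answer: 441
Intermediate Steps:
(20 + v)² = (20 - 41)² = (-21)² = 441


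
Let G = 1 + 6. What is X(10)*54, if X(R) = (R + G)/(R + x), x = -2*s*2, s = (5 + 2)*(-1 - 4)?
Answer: 153/25 ≈ 6.1200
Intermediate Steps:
s = -35 (s = 7*(-5) = -35)
G = 7
x = 140 (x = -2*(-35)*2 = 70*2 = 140)
X(R) = (7 + R)/(140 + R) (X(R) = (R + 7)/(R + 140) = (7 + R)/(140 + R))
X(10)*54 = ((7 + 10)/(140 + 10))*54 = (17/150)*54 = 153/25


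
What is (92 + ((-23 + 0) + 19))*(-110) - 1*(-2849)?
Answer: -6831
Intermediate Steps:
(92 + ((-23 + 0) + 19))*(-110) - 1*(-2849) = (92 + (-23 + 19))*(-110) + 2849 = (92 - 4)*(-110) + 2849 = 88*(-110) + 2849 = -9680 + 2849 = -6831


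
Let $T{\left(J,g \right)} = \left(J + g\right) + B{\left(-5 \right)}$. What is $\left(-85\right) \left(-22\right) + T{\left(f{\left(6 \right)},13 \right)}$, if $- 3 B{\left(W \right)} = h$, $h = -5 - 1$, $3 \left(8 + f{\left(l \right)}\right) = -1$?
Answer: $\frac{5630}{3} \approx 1876.7$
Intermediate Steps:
$f{\left(l \right)} = - \frac{25}{3}$ ($f{\left(l \right)} = -8 + \frac{1}{3} \left(-1\right) = -8 - \frac{1}{3} = - \frac{25}{3}$)
$h = -6$
$B{\left(W \right)} = 2$ ($B{\left(W \right)} = \left(- \frac{1}{3}\right) \left(-6\right) = 2$)
$T{\left(J,g \right)} = 2 + J + g$ ($T{\left(J,g \right)} = \left(J + g\right) + 2 = 2 + J + g$)
$\left(-85\right) \left(-22\right) + T{\left(f{\left(6 \right)},13 \right)} = \left(-85\right) \left(-22\right) + \left(2 - \frac{25}{3} + 13\right) = 1870 + \frac{20}{3} = \frac{5630}{3}$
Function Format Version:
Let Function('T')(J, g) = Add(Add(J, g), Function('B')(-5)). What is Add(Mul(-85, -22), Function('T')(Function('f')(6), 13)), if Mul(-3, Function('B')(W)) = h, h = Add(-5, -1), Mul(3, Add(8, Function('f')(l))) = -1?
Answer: Rational(5630, 3) ≈ 1876.7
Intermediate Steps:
Function('f')(l) = Rational(-25, 3) (Function('f')(l) = Add(-8, Mul(Rational(1, 3), -1)) = Add(-8, Rational(-1, 3)) = Rational(-25, 3))
h = -6
Function('B')(W) = 2 (Function('B')(W) = Mul(Rational(-1, 3), -6) = 2)
Function('T')(J, g) = Add(2, J, g) (Function('T')(J, g) = Add(Add(J, g), 2) = Add(2, J, g))
Add(Mul(-85, -22), Function('T')(Function('f')(6), 13)) = Add(Mul(-85, -22), Add(2, Rational(-25, 3), 13)) = Add(1870, Rational(20, 3)) = Rational(5630, 3)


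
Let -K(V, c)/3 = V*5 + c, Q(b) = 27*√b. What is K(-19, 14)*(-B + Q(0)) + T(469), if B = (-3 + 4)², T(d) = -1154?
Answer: -1397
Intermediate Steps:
B = 1 (B = 1² = 1)
K(V, c) = -15*V - 3*c (K(V, c) = -3*(V*5 + c) = -3*(5*V + c) = -3*(c + 5*V) = -15*V - 3*c)
K(-19, 14)*(-B + Q(0)) + T(469) = (-15*(-19) - 3*14)*(-1*1 + 27*√0) - 1154 = (285 - 42)*(-1 + 27*0) - 1154 = 243*(-1 + 0) - 1154 = 243*(-1) - 1154 = -243 - 1154 = -1397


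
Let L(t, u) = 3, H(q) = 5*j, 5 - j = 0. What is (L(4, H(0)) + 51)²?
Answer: 2916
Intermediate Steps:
j = 5 (j = 5 - 1*0 = 5 + 0 = 5)
H(q) = 25 (H(q) = 5*5 = 25)
(L(4, H(0)) + 51)² = (3 + 51)² = 54² = 2916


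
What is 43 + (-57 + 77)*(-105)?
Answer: -2057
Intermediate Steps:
43 + (-57 + 77)*(-105) = 43 + 20*(-105) = 43 - 2100 = -2057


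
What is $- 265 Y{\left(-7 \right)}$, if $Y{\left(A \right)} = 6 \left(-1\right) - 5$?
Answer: $2915$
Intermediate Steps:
$Y{\left(A \right)} = -11$ ($Y{\left(A \right)} = -6 - 5 = -11$)
$- 265 Y{\left(-7 \right)} = \left(-265\right) \left(-11\right) = 2915$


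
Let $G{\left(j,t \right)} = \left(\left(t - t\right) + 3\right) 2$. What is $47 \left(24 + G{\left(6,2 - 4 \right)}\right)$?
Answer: $1410$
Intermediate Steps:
$G{\left(j,t \right)} = 6$ ($G{\left(j,t \right)} = \left(0 + 3\right) 2 = 3 \cdot 2 = 6$)
$47 \left(24 + G{\left(6,2 - 4 \right)}\right) = 47 \left(24 + 6\right) = 47 \cdot 30 = 1410$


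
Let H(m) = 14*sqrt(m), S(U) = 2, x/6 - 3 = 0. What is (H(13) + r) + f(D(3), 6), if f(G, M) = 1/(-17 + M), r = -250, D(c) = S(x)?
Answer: -2751/11 + 14*sqrt(13) ≈ -199.61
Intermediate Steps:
x = 18 (x = 18 + 6*0 = 18 + 0 = 18)
D(c) = 2
(H(13) + r) + f(D(3), 6) = (14*sqrt(13) - 250) + 1/(-17 + 6) = (-250 + 14*sqrt(13)) + 1/(-11) = (-250 + 14*sqrt(13)) - 1/11 = -2751/11 + 14*sqrt(13)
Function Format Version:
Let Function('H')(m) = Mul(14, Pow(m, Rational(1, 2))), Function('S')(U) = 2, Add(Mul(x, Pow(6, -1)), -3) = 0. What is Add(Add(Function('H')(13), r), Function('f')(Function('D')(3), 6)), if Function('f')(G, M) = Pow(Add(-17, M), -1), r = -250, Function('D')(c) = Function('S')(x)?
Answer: Add(Rational(-2751, 11), Mul(14, Pow(13, Rational(1, 2)))) ≈ -199.61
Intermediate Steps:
x = 18 (x = Add(18, Mul(6, 0)) = Add(18, 0) = 18)
Function('D')(c) = 2
Add(Add(Function('H')(13), r), Function('f')(Function('D')(3), 6)) = Add(Add(Mul(14, Pow(13, Rational(1, 2))), -250), Pow(Add(-17, 6), -1)) = Add(Add(-250, Mul(14, Pow(13, Rational(1, 2)))), Pow(-11, -1)) = Add(Add(-250, Mul(14, Pow(13, Rational(1, 2)))), Rational(-1, 11)) = Add(Rational(-2751, 11), Mul(14, Pow(13, Rational(1, 2))))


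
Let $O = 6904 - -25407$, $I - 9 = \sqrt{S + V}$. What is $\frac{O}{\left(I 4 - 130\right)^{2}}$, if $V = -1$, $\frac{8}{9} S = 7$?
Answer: $\frac{32311}{\left(94 - \sqrt{110}\right)^{2}} \approx 4.6329$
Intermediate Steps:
$S = \frac{63}{8}$ ($S = \frac{9}{8} \cdot 7 = \frac{63}{8} \approx 7.875$)
$I = 9 + \frac{\sqrt{110}}{4}$ ($I = 9 + \sqrt{\frac{63}{8} - 1} = 9 + \sqrt{\frac{55}{8}} = 9 + \frac{\sqrt{110}}{4} \approx 11.622$)
$O = 32311$ ($O = 6904 + 25407 = 32311$)
$\frac{O}{\left(I 4 - 130\right)^{2}} = \frac{32311}{\left(\left(9 + \frac{\sqrt{110}}{4}\right) 4 - 130\right)^{2}} = \frac{32311}{\left(\left(36 + \sqrt{110}\right) - 130\right)^{2}} = \frac{32311}{\left(-94 + \sqrt{110}\right)^{2}}$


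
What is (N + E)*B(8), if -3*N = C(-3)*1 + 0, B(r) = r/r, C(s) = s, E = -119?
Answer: -118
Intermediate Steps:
B(r) = 1
N = 1 (N = -(-3*1 + 0)/3 = -(-3 + 0)/3 = -⅓*(-3) = 1)
(N + E)*B(8) = (1 - 119)*1 = -118*1 = -118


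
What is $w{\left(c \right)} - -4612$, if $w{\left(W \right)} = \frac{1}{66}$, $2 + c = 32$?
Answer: $\frac{304393}{66} \approx 4612.0$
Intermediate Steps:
$c = 30$ ($c = -2 + 32 = 30$)
$w{\left(W \right)} = \frac{1}{66}$
$w{\left(c \right)} - -4612 = \frac{1}{66} - -4612 = \frac{1}{66} + 4612 = \frac{304393}{66}$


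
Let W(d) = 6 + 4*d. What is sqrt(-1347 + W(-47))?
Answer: I*sqrt(1529) ≈ 39.102*I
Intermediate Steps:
sqrt(-1347 + W(-47)) = sqrt(-1347 + (6 + 4*(-47))) = sqrt(-1347 + (6 - 188)) = sqrt(-1347 - 182) = sqrt(-1529) = I*sqrt(1529)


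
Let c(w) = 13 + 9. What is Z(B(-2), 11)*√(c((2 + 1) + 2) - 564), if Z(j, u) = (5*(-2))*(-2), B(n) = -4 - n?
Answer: 20*I*√542 ≈ 465.62*I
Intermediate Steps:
c(w) = 22
Z(j, u) = 20 (Z(j, u) = -10*(-2) = 20)
Z(B(-2), 11)*√(c((2 + 1) + 2) - 564) = 20*√(22 - 564) = 20*√(-542) = 20*(I*√542) = 20*I*√542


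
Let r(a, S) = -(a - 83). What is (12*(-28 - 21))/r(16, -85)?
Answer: -588/67 ≈ -8.7761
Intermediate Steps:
r(a, S) = 83 - a (r(a, S) = -(-83 + a) = 83 - a)
(12*(-28 - 21))/r(16, -85) = (12*(-28 - 21))/(83 - 1*16) = (12*(-49))/(83 - 16) = -588/67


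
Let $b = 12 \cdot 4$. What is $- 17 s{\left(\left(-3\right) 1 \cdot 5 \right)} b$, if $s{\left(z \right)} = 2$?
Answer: $-1632$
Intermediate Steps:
$b = 48$
$- 17 s{\left(\left(-3\right) 1 \cdot 5 \right)} b = \left(-17\right) 2 \cdot 48 = \left(-34\right) 48 = -1632$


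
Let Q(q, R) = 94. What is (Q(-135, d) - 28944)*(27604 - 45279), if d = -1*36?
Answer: 509923750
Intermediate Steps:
d = -36
(Q(-135, d) - 28944)*(27604 - 45279) = (94 - 28944)*(27604 - 45279) = -28850*(-17675) = 509923750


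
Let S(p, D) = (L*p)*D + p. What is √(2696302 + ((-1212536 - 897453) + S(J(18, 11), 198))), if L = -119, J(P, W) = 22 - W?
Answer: √327142 ≈ 571.96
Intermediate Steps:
S(p, D) = p - 119*D*p (S(p, D) = (-119*p)*D + p = -119*D*p + p = p - 119*D*p)
√(2696302 + ((-1212536 - 897453) + S(J(18, 11), 198))) = √(2696302 + ((-1212536 - 897453) + (22 - 1*11)*(1 - 119*198))) = √(2696302 + (-2109989 + (22 - 11)*(1 - 23562))) = √(2696302 + (-2109989 + 11*(-23561))) = √(2696302 + (-2109989 - 259171)) = √(2696302 - 2369160) = √327142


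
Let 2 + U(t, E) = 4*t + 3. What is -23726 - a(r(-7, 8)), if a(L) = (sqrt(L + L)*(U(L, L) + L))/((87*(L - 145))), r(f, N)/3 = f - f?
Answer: -23726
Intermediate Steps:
r(f, N) = 0 (r(f, N) = 3*(f - f) = 3*0 = 0)
U(t, E) = 1 + 4*t (U(t, E) = -2 + (4*t + 3) = -2 + (3 + 4*t) = 1 + 4*t)
a(L) = sqrt(2)*sqrt(L)*(1 + 5*L)/(-12615 + 87*L) (a(L) = (sqrt(L + L)*((1 + 4*L) + L))/((87*(L - 145))) = (sqrt(2*L)*(1 + 5*L))/((87*(-145 + L))) = ((sqrt(2)*sqrt(L))*(1 + 5*L))/(-12615 + 87*L) = (sqrt(2)*sqrt(L)*(1 + 5*L))/(-12615 + 87*L) = sqrt(2)*sqrt(L)*(1 + 5*L)/(-12615 + 87*L))
-23726 - a(r(-7, 8)) = -23726 - sqrt(2)*sqrt(0)*(1 + 5*0)/(87*(-145 + 0)) = -23726 - sqrt(2)*0*(1 + 0)/(87*(-145)) = -23726 - sqrt(2)*0*(-1)/(87*145) = -23726 - 1*0 = -23726 + 0 = -23726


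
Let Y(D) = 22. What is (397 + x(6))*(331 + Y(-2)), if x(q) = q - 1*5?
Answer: 140494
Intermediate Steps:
x(q) = -5 + q (x(q) = q - 5 = -5 + q)
(397 + x(6))*(331 + Y(-2)) = (397 + (-5 + 6))*(331 + 22) = (397 + 1)*353 = 398*353 = 140494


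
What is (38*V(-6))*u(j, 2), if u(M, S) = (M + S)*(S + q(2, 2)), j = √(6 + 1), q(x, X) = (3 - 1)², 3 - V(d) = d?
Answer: 4104 + 2052*√7 ≈ 9533.1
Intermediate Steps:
V(d) = 3 - d
q(x, X) = 4 (q(x, X) = 2² = 4)
j = √7 ≈ 2.6458
u(M, S) = (4 + S)*(M + S) (u(M, S) = (M + S)*(S + 4) = (M + S)*(4 + S) = (4 + S)*(M + S))
(38*V(-6))*u(j, 2) = (38*(3 - 1*(-6)))*(2² + 4*√7 + 4*2 + √7*2) = (38*(3 + 6))*(4 + 4*√7 + 8 + 2*√7) = (38*9)*(12 + 6*√7) = 342*(12 + 6*√7) = 4104 + 2052*√7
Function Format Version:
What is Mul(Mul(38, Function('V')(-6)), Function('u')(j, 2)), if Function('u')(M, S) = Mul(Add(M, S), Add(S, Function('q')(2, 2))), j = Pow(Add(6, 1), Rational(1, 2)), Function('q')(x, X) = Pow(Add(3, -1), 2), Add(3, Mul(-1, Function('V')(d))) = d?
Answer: Add(4104, Mul(2052, Pow(7, Rational(1, 2)))) ≈ 9533.1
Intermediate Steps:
Function('V')(d) = Add(3, Mul(-1, d))
Function('q')(x, X) = 4 (Function('q')(x, X) = Pow(2, 2) = 4)
j = Pow(7, Rational(1, 2)) ≈ 2.6458
Function('u')(M, S) = Mul(Add(4, S), Add(M, S)) (Function('u')(M, S) = Mul(Add(M, S), Add(S, 4)) = Mul(Add(M, S), Add(4, S)) = Mul(Add(4, S), Add(M, S)))
Mul(Mul(38, Function('V')(-6)), Function('u')(j, 2)) = Mul(Mul(38, Add(3, Mul(-1, -6))), Add(Pow(2, 2), Mul(4, Pow(7, Rational(1, 2))), Mul(4, 2), Mul(Pow(7, Rational(1, 2)), 2))) = Mul(Mul(38, Add(3, 6)), Add(4, Mul(4, Pow(7, Rational(1, 2))), 8, Mul(2, Pow(7, Rational(1, 2))))) = Mul(Mul(38, 9), Add(12, Mul(6, Pow(7, Rational(1, 2))))) = Mul(342, Add(12, Mul(6, Pow(7, Rational(1, 2))))) = Add(4104, Mul(2052, Pow(7, Rational(1, 2))))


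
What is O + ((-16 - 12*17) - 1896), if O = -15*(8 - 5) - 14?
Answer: -2175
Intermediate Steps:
O = -59 (O = -15*3 - 14 = -45 - 14 = -59)
O + ((-16 - 12*17) - 1896) = -59 + ((-16 - 12*17) - 1896) = -59 + ((-16 - 204) - 1896) = -59 + (-220 - 1896) = -59 - 2116 = -2175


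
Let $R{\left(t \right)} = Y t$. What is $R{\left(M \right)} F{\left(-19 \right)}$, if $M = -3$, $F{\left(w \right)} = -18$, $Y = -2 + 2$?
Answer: $0$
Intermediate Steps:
$Y = 0$
$R{\left(t \right)} = 0$ ($R{\left(t \right)} = 0 t = 0$)
$R{\left(M \right)} F{\left(-19 \right)} = 0 \left(-18\right) = 0$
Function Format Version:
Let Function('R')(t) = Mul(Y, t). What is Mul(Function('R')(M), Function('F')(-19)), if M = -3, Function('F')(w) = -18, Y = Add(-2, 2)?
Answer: 0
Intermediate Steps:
Y = 0
Function('R')(t) = 0 (Function('R')(t) = Mul(0, t) = 0)
Mul(Function('R')(M), Function('F')(-19)) = Mul(0, -18) = 0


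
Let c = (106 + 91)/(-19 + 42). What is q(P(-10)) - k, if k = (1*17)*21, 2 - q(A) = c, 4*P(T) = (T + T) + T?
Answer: -8362/23 ≈ -363.57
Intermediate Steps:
P(T) = 3*T/4 (P(T) = ((T + T) + T)/4 = (2*T + T)/4 = (3*T)/4 = 3*T/4)
c = 197/23 ≈ 8.5652
q(A) = -151/23 (q(A) = 2 - 1*197/23 = 2 - 197/23 = -151/23)
k = 357 (k = 17*21 = 357)
q(P(-10)) - k = -151/23 - 1*357 = -151/23 - 357 = -8362/23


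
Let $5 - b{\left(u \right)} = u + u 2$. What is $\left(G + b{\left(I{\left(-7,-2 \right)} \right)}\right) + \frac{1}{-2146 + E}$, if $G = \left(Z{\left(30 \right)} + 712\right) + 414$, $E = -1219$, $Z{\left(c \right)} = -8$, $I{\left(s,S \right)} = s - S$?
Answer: $\frac{3829369}{3365} \approx 1138.0$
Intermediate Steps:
$G = 1118$ ($G = \left(-8 + 712\right) + 414 = 704 + 414 = 1118$)
$b{\left(u \right)} = 5 - 3 u$ ($b{\left(u \right)} = 5 - \left(u + u 2\right) = 5 - \left(u + 2 u\right) = 5 - 3 u$)
$\left(G + b{\left(I{\left(-7,-2 \right)} \right)}\right) + \frac{1}{-2146 + E} = \left(1118 - \left(-5 + 3 \left(-7 - -2\right)\right)\right) + \frac{1}{-2146 - 1219} = \left(1118 - \left(-5 + 3 \left(-7 + 2\right)\right)\right) + \frac{1}{-3365} = \left(1118 + \left(5 - -15\right)\right) - \frac{1}{3365} = \left(1118 + \left(5 + 15\right)\right) - \frac{1}{3365} = \left(1118 + 20\right) - \frac{1}{3365} = 1138 - \frac{1}{3365} = \frac{3829369}{3365}$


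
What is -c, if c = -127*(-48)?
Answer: -6096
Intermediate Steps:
c = 6096
-c = -1*6096 = -6096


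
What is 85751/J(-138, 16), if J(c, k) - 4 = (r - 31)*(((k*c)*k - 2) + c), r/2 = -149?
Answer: 85751/11668976 ≈ 0.0073486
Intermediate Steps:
r = -298 (r = 2*(-149) = -298)
J(c, k) = 662 - 329*c - 329*c*k**2 (J(c, k) = 4 + (-298 - 31)*(((k*c)*k - 2) + c) = 4 - 329*(((c*k)*k - 2) + c) = 4 - 329*((c*k**2 - 2) + c) = 4 - 329*((-2 + c*k**2) + c) = 4 - 329*(-2 + c + c*k**2) = 4 + (658 - 329*c - 329*c*k**2) = 662 - 329*c - 329*c*k**2)
85751/J(-138, 16) = 85751/(662 - 329*(-138) - 329*(-138)*16**2) = 85751/(662 + 45402 - 329*(-138)*256) = 85751/(662 + 45402 + 11622912) = 85751/11668976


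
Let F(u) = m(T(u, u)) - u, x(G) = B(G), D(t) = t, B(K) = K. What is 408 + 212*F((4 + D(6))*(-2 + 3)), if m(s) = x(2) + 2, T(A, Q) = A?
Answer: -864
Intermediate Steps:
x(G) = G
m(s) = 4 (m(s) = 2 + 2 = 4)
F(u) = 4 - u
408 + 212*F((4 + D(6))*(-2 + 3)) = 408 + 212*(4 - (4 + 6)*(-2 + 3)) = 408 + 212*(4 - 10) = 408 + 212*(-6) = 408 - 1272 = -864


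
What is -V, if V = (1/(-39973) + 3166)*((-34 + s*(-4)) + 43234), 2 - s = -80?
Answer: -5425645252824/39973 ≈ -1.3573e+8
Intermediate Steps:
s = 82 (s = 2 - 1*(-80) = 2 + 80 = 82)
V = 5425645252824/39973 (V = (1/(-39973) + 3166)*((-34 + 82*(-4)) + 43234) = (-1/39973 + 3166)*((-34 - 328) + 43234) = 126554517*(-362 + 43234)/39973 = (126554517/39973)*42872 = 5425645252824/39973 ≈ 1.3573e+8)
-V = -1*5425645252824/39973 = -5425645252824/39973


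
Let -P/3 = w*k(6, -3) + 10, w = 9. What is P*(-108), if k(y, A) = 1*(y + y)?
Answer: 38232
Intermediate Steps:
k(y, A) = 2*y (k(y, A) = 1*(2*y) = 2*y)
P = -354 (P = -3*(9*(2*6) + 10) = -3*(9*12 + 10) = -3*(108 + 10) = -3*118 = -354)
P*(-108) = -354*(-108) = 38232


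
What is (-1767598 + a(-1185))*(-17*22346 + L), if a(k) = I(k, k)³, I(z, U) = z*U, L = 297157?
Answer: -229058745524284627408575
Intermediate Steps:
I(z, U) = U*z
a(k) = k⁶ (a(k) = (k*k)³ = (k²)³ = k⁶)
(-1767598 + a(-1185))*(-17*22346 + L) = (-1767598 + (-1185)⁶)*(-17*22346 + 297157) = (-1767598 + 2768918048043890625)*(-379882 + 297157) = 2768918048042123027*(-82725) = -229058745524284627408575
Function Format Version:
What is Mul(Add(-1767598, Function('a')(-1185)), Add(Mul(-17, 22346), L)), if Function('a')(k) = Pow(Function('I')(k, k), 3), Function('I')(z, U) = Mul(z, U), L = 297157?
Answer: -229058745524284627408575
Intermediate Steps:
Function('I')(z, U) = Mul(U, z)
Function('a')(k) = Pow(k, 6) (Function('a')(k) = Pow(Mul(k, k), 3) = Pow(Pow(k, 2), 3) = Pow(k, 6))
Mul(Add(-1767598, Function('a')(-1185)), Add(Mul(-17, 22346), L)) = Mul(Add(-1767598, Pow(-1185, 6)), Add(Mul(-17, 22346), 297157)) = Mul(Add(-1767598, 2768918048043890625), Add(-379882, 297157)) = Mul(2768918048042123027, -82725) = -229058745524284627408575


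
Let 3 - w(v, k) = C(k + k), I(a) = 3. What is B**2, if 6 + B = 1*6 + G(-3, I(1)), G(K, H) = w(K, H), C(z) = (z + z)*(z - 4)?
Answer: 441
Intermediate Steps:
C(z) = 2*z*(-4 + z) (C(z) = (2*z)*(-4 + z) = 2*z*(-4 + z))
w(v, k) = 3 - 4*k*(-4 + 2*k) (w(v, k) = 3 - 2*(k + k)*(-4 + (k + k)) = 3 - 2*2*k*(-4 + 2*k) = 3 - 4*k*(-4 + 2*k))
G(K, H) = 3 - 8*H*(-2 + H)
B = -21 (B = -6 + (1*6 + (3 - 8*3*(-2 + 3))) = -6 + (6 + (3 - 8*3*1)) = -6 + (6 + (3 - 24)) = -6 + (6 - 21) = -6 - 15 = -21)
B**2 = (-21)**2 = 441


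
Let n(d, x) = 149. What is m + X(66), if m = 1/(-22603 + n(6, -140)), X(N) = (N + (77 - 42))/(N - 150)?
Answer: -1133969/943068 ≈ -1.2024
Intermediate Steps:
X(N) = (35 + N)/(-150 + N) (X(N) = (N + 35)/(-150 + N) = (35 + N)/(-150 + N))
m = -1/22454 (m = 1/(-22603 + 149) = 1/(-22454) = -1/22454 ≈ -4.4535e-5)
m + X(66) = -1/22454 + (35 + 66)/(-150 + 66) = -1/22454 + 101/(-84) = -1/22454 - 1/84*101 = -1/22454 - 101/84 = -1133969/943068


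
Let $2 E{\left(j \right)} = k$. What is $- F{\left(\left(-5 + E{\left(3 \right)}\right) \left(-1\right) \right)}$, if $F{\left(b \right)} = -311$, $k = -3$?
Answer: $311$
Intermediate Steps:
$E{\left(j \right)} = - \frac{3}{2}$ ($E{\left(j \right)} = \frac{1}{2} \left(-3\right) = - \frac{3}{2}$)
$- F{\left(\left(-5 + E{\left(3 \right)}\right) \left(-1\right) \right)} = \left(-1\right) \left(-311\right) = 311$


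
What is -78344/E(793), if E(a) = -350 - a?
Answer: 78344/1143 ≈ 68.542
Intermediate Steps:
-78344/E(793) = -78344/(-350 - 1*793) = -78344/(-350 - 793) = -78344/(-1143) = -78344*(-1/1143) = 78344/1143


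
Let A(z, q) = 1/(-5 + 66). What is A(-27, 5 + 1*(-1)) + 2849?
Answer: 173790/61 ≈ 2849.0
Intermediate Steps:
A(z, q) = 1/61
A(-27, 5 + 1*(-1)) + 2849 = 1/61 + 2849 = 173790/61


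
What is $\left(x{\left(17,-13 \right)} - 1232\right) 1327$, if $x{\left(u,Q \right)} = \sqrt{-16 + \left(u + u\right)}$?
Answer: $-1634864 + 3981 \sqrt{2} \approx -1.6292 \cdot 10^{6}$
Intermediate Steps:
$x{\left(u,Q \right)} = \sqrt{-16 + 2 u}$
$\left(x{\left(17,-13 \right)} - 1232\right) 1327 = \left(\sqrt{-16 + 2 \cdot 17} - 1232\right) 1327 = \left(\sqrt{-16 + 34} - 1232\right) 1327 = \left(\sqrt{18} - 1232\right) 1327 = \left(3 \sqrt{2} - 1232\right) 1327 = \left(-1232 + 3 \sqrt{2}\right) 1327 = -1634864 + 3981 \sqrt{2}$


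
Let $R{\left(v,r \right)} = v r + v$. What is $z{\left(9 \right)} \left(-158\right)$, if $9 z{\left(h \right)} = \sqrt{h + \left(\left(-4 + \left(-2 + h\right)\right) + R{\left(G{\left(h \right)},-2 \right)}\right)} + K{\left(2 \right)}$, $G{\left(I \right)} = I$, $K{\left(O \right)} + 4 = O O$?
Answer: $- \frac{158 \sqrt{3}}{9} \approx -30.407$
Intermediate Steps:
$K{\left(O \right)} = -4 + O^{2}$ ($K{\left(O \right)} = -4 + O O = -4 + O^{2}$)
$R{\left(v,r \right)} = v + r v$ ($R{\left(v,r \right)} = r v + v = v + r v$)
$z{\left(h \right)} = \frac{\sqrt{-6 + h}}{9}$ ($z{\left(h \right)} = \frac{\sqrt{h + \left(\left(-4 + \left(-2 + h\right)\right) + h \left(1 - 2\right)\right)} - \left(4 - 2^{2}\right)}{9} = \frac{\sqrt{h + \left(\left(-6 + h\right) + h \left(-1\right)\right)} + \left(-4 + 4\right)}{9} = \frac{\sqrt{h + \left(\left(-6 + h\right) - h\right)} + 0}{9} = \frac{\sqrt{h - 6} + 0}{9} = \frac{\sqrt{-6 + h} + 0}{9} = \frac{\sqrt{-6 + h}}{9}$)
$z{\left(9 \right)} \left(-158\right) = \frac{\sqrt{-6 + 9}}{9} \left(-158\right) = \frac{\sqrt{3}}{9} \left(-158\right) = - \frac{158 \sqrt{3}}{9}$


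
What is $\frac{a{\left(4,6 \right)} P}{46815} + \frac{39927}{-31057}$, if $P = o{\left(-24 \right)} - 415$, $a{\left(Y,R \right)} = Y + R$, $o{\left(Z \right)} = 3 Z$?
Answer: $- \frac{404086019}{290786691} \approx -1.3896$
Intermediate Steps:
$a{\left(Y,R \right)} = R + Y$
$P = -487$ ($P = 3 \left(-24\right) - 415 = -72 - 415 = -487$)
$\frac{a{\left(4,6 \right)} P}{46815} + \frac{39927}{-31057} = \frac{\left(6 + 4\right) \left(-487\right)}{46815} + \frac{39927}{-31057} = 10 \left(-487\right) \frac{1}{46815} + 39927 \left(- \frac{1}{31057}\right) = \left(-4870\right) \frac{1}{46815} - \frac{39927}{31057} = - \frac{974}{9363} - \frac{39927}{31057} = - \frac{404086019}{290786691}$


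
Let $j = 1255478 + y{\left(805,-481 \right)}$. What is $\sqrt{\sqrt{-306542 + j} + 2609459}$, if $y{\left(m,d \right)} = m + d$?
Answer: $\sqrt{2609459 + 2 \sqrt{237315}} \approx 1615.7$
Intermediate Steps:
$y{\left(m,d \right)} = d + m$
$j = 1255802$ ($j = 1255478 + \left(-481 + 805\right) = 1255478 + 324 = 1255802$)
$\sqrt{\sqrt{-306542 + j} + 2609459} = \sqrt{\sqrt{-306542 + 1255802} + 2609459} = \sqrt{\sqrt{949260} + 2609459} = \sqrt{2 \sqrt{237315} + 2609459} = \sqrt{2609459 + 2 \sqrt{237315}}$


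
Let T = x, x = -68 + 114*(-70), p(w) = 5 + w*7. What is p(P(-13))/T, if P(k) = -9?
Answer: 29/4024 ≈ 0.0072068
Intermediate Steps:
p(w) = 5 + 7*w
x = -8048 (x = -68 - 7980 = -8048)
T = -8048
p(P(-13))/T = (5 + 7*(-9))/(-8048) = (5 - 63)*(-1/8048) = -58*(-1/8048) = 29/4024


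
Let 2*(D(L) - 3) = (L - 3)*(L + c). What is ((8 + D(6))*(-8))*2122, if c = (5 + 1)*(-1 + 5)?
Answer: -950656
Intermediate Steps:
c = 24 (c = 6*4 = 24)
D(L) = 3 + (-3 + L)*(24 + L)/2 (D(L) = 3 + ((L - 3)*(L + 24))/2 = 3 + ((-3 + L)*(24 + L))/2 = 3 + (-3 + L)*(24 + L)/2)
((8 + D(6))*(-8))*2122 = ((8 + (-33 + (1/2)*6**2 + (21/2)*6))*(-8))*2122 = ((8 + (-33 + (1/2)*36 + 63))*(-8))*2122 = ((8 + (-33 + 18 + 63))*(-8))*2122 = ((8 + 48)*(-8))*2122 = (56*(-8))*2122 = -448*2122 = -950656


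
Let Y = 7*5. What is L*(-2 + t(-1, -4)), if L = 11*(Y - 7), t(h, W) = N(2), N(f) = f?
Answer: 0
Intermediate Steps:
Y = 35
t(h, W) = 2
L = 308 (L = 11*(35 - 7) = 11*28 = 308)
L*(-2 + t(-1, -4)) = 308*(-2 + 2) = 308*0 = 0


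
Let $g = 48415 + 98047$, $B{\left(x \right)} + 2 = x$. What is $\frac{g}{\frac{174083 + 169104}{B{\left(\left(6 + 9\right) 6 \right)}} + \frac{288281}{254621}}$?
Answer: $\frac{3281722479376}{87407985855} \approx 37.545$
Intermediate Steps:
$B{\left(x \right)} = -2 + x$
$g = 146462$
$\frac{g}{\frac{174083 + 169104}{B{\left(\left(6 + 9\right) 6 \right)}} + \frac{288281}{254621}} = \frac{146462}{\frac{174083 + 169104}{-2 + \left(6 + 9\right) 6} + \frac{288281}{254621}} = \frac{146462}{\frac{343187}{-2 + 15 \cdot 6} + 288281 \cdot \frac{1}{254621}} = \frac{146462}{\frac{343187}{-2 + 90} + \frac{288281}{254621}} = \frac{146462}{\frac{343187}{88} + \frac{288281}{254621}} = \frac{146462}{\frac{87407985855}{22406648}} = 146462 \cdot \frac{22406648}{87407985855} = \frac{3281722479376}{87407985855}$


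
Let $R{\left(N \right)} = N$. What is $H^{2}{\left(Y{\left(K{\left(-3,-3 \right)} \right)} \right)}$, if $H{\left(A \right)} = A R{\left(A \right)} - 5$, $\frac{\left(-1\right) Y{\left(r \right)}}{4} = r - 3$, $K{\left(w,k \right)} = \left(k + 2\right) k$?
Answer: $25$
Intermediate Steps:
$K{\left(w,k \right)} = k \left(2 + k\right)$ ($K{\left(w,k \right)} = \left(2 + k\right) k = k \left(2 + k\right)$)
$Y{\left(r \right)} = 12 - 4 r$ ($Y{\left(r \right)} = - 4 \left(r - 3\right) = - 4 \left(-3 + r\right) = 12 - 4 r$)
$H{\left(A \right)} = -5 + A^{2}$ ($H{\left(A \right)} = A A - 5 = A^{2} - 5 = -5 + A^{2}$)
$H^{2}{\left(Y{\left(K{\left(-3,-3 \right)} \right)} \right)} = \left(-5 + \left(12 - 4 \left(- 3 \left(2 - 3\right)\right)\right)^{2}\right)^{2} = \left(-5 + \left(12 - 4 \left(\left(-3\right) \left(-1\right)\right)\right)^{2}\right)^{2} = \left(-5 + \left(12 - 12\right)^{2}\right)^{2} = \left(-5 + 0^{2}\right)^{2} = \left(-5 + 0\right)^{2} = \left(-5\right)^{2} = 25$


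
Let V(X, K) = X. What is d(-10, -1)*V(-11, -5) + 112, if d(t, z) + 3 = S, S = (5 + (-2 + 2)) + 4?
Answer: 46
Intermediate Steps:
S = 9 (S = (5 + 0) + 4 = 5 + 4 = 9)
d(t, z) = 6 (d(t, z) = -3 + 9 = 6)
d(-10, -1)*V(-11, -5) + 112 = 6*(-11) + 112 = -66 + 112 = 46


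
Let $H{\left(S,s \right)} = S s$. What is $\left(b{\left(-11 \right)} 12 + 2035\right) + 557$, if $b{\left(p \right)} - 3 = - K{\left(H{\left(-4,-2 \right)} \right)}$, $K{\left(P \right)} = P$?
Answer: $2532$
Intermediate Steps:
$b{\left(p \right)} = -5$ ($b{\left(p \right)} = 3 - \left(-4\right) \left(-2\right) = 3 - 8 = -5$)
$\left(b{\left(-11 \right)} 12 + 2035\right) + 557 = \left(\left(-5\right) 12 + 2035\right) + 557 = \left(-60 + 2035\right) + 557 = 1975 + 557 = 2532$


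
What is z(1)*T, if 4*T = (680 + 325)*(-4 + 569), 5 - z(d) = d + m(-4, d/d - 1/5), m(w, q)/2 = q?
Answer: 340695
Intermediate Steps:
m(w, q) = 2*q
z(d) = 17/5 - d (z(d) = 5 - (d + 2*(d/d - 1/5)) = 5 - (d + 2*(1 - 1*1/5)) = 5 - (d + 2*(1 - 1/5)) = 5 - (d + 2*(4/5)) = 5 - (d + 8/5) = 5 - (8/5 + d) = 5 + (-8/5 - d) = 17/5 - d)
T = 567825/4 (T = ((680 + 325)*(-4 + 569))/4 = (1005*565)/4 = (1/4)*567825 = 567825/4 ≈ 1.4196e+5)
z(1)*T = (17/5 - 1*1)*(567825/4) = (17/5 - 1)*(567825/4) = (12/5)*(567825/4) = 340695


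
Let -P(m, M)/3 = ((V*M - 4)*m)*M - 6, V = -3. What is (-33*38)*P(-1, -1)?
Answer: -26334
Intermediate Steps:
P(m, M) = 18 - 3*M*m*(-4 - 3*M) (P(m, M) = -3*(((-3*M - 4)*m)*M - 6) = -3*(((-4 - 3*M)*m)*M - 6) = -3*((m*(-4 - 3*M))*M - 6) = -3*(M*m*(-4 - 3*M) - 6) = -3*(-6 + M*m*(-4 - 3*M)) = 18 - 3*M*m*(-4 - 3*M))
(-33*38)*P(-1, -1) = (-33*38)*(18 + 9*(-1)*(-1)² + 12*(-1)*(-1)) = -1254*(18 + 9*(-1)*1 + 12) = -1254*(18 - 9 + 12) = -1254*21 = -26334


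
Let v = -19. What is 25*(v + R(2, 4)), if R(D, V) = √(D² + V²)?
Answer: -475 + 50*√5 ≈ -363.20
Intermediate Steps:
25*(v + R(2, 4)) = 25*(-19 + √(2² + 4²)) = 25*(-19 + √(4 + 16)) = 25*(-19 + √20) = 25*(-19 + 2*√5) = -475 + 50*√5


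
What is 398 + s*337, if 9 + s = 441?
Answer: 145982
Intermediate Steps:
s = 432 (s = -9 + 441 = 432)
398 + s*337 = 398 + 432*337 = 398 + 145584 = 145982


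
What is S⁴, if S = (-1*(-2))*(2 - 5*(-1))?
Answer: 38416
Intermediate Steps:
S = 14 (S = 2*(2 + 5) = 2*7 = 14)
S⁴ = 14⁴ = 38416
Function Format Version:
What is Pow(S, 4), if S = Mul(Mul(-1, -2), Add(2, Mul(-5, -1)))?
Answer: 38416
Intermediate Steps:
S = 14 (S = Mul(2, Add(2, 5)) = Mul(2, 7) = 14)
Pow(S, 4) = Pow(14, 4) = 38416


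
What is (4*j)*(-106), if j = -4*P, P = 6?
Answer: 10176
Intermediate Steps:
j = -24 (j = -4*6 = -24)
(4*j)*(-106) = (4*(-24))*(-106) = -96*(-106) = 10176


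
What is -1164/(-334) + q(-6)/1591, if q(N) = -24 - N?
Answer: 922956/265697 ≈ 3.4737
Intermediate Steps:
-1164/(-334) + q(-6)/1591 = -1164/(-334) + (-24 - 1*(-6))/1591 = -1164*(-1/334) + (-24 + 6)*(1/1591) = 582/167 - 18*1/1591 = 582/167 - 18/1591 = 922956/265697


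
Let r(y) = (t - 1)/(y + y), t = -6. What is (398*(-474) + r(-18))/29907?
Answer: -6791465/1076652 ≈ -6.3079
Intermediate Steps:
r(y) = -7/(2*y) (r(y) = (-6 - 1)/(y + y) = -7*1/(2*y) = -7/(2*y))
(398*(-474) + r(-18))/29907 = (398*(-474) - 7/2/(-18))/29907 = (-188652 - 7/2*(-1/18))*(1/29907) = (-188652 + 7/36)*(1/29907) = -6791465/36*1/29907 = -6791465/1076652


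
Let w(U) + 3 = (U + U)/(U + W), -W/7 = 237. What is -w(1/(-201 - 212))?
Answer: 1027751/342584 ≈ 3.0000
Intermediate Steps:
W = -1659 (W = -7*237 = -1659)
w(U) = -3 + 2*U/(-1659 + U) (w(U) = -3 + (U + U)/(U - 1659) = -3 + (2*U)/(-1659 + U) = -3 + 2*U/(-1659 + U))
-w(1/(-201 - 212)) = -(4977 - 1/(-201 - 212))/(-1659 + 1/(-201 - 212)) = -(4977 - 1/(-413))/(-1659 + 1/(-413)) = -(4977 - 1*(-1/413))/(-1659 - 1/413) = -(4977 + 1/413)/(-685168/413) = -(-413)*2055502/(685168*413) = -1*(-1027751/342584) = 1027751/342584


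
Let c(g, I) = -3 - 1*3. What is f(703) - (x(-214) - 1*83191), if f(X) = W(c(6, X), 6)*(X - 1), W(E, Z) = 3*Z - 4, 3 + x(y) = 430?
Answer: 92592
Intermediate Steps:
c(g, I) = -6 (c(g, I) = -3 - 3 = -6)
x(y) = 427 (x(y) = -3 + 430 = 427)
W(E, Z) = -4 + 3*Z
f(X) = -14 + 14*X (f(X) = (-4 + 3*6)*(X - 1) = (-4 + 18)*(-1 + X) = 14*(-1 + X) = -14 + 14*X)
f(703) - (x(-214) - 1*83191) = (-14 + 14*703) - (427 - 1*83191) = (-14 + 9842) - (427 - 83191) = 9828 - 1*(-82764) = 9828 + 82764 = 92592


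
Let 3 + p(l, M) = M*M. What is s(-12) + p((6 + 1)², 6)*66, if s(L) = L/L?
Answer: 2179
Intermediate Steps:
s(L) = 1
p(l, M) = -3 + M² (p(l, M) = -3 + M*M = -3 + M²)
s(-12) + p((6 + 1)², 6)*66 = 1 + (-3 + 6²)*66 = 1 + (-3 + 36)*66 = 1 + 33*66 = 1 + 2178 = 2179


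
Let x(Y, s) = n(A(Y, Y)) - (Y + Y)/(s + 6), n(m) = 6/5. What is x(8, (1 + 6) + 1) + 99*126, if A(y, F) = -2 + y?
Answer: 436592/35 ≈ 12474.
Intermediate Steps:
n(m) = 6/5 (n(m) = 6*(1/5) = 6/5)
x(Y, s) = 6/5 - 2*Y/(6 + s) (x(Y, s) = 6/5 - (Y + Y)/(s + 6) = 6/5 - 2*Y/(6 + s))
x(8, (1 + 6) + 1) + 99*126 = 2*(18 - 5*8 + 3*((1 + 6) + 1))/(5*(6 + ((1 + 6) + 1))) + 99*126 = 2*(18 - 40 + 3*(7 + 1))/(5*(6 + (7 + 1))) + 12474 = 2*(18 - 40 + 3*8)/(5*(6 + 8)) + 12474 = (2/5)*(18 - 40 + 24)/14 + 12474 = (2/5)*(1/14)*2 + 12474 = 2/35 + 12474 = 436592/35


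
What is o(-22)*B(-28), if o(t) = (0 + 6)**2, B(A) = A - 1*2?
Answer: -1080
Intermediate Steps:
B(A) = -2 + A (B(A) = A - 2 = -2 + A)
o(t) = 36 (o(t) = 6**2 = 36)
o(-22)*B(-28) = 36*(-2 - 28) = 36*(-30) = -1080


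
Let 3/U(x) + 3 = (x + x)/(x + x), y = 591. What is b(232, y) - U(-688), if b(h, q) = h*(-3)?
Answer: -1389/2 ≈ -694.50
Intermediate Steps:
b(h, q) = -3*h
U(x) = -3/2 (U(x) = 3/(-3 + (x + x)/(x + x)) = 3/(-3 + (2*x)/((2*x))) = 3/(-3 + (2*x)*(1/(2*x))) = 3/(-3 + 1) = 3/(-2) = 3*(-½) = -3/2)
b(232, y) - U(-688) = -3*232 - 1*(-3/2) = -696 + 3/2 = -1389/2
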